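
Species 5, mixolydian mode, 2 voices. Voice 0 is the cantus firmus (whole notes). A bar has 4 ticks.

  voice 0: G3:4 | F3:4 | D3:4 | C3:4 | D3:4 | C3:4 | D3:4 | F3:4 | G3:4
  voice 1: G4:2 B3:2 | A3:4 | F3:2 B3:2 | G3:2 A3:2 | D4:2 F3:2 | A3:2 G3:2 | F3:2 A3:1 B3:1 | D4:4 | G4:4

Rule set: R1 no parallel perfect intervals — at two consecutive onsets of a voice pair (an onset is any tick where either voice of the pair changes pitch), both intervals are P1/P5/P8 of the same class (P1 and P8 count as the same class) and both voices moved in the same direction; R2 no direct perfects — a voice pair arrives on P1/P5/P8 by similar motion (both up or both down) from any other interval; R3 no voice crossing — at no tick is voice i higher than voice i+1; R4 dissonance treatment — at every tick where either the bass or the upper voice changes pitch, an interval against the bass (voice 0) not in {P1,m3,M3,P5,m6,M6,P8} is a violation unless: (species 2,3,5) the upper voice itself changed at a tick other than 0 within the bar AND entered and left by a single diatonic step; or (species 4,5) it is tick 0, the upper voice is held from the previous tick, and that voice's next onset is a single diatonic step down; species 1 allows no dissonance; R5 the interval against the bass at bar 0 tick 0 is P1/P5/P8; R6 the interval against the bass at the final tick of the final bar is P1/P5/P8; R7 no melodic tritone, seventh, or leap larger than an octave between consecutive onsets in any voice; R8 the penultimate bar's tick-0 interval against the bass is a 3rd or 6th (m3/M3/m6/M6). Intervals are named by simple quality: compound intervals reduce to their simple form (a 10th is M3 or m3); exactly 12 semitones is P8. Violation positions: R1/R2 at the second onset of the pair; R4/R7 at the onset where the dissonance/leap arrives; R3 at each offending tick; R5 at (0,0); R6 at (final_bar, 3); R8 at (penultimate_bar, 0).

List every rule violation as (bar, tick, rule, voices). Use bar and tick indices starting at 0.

(2, 2, R7, (1,))
(3, 0, R2, (0, 1))
(4, 0, R2, (0, 1))
(8, 0, R2, (0, 1))

bar 0: v0=G3 v1=G4 downbeat P8
bar 1: v0=F3 v1=A3 downbeat M3
bar 2: v0=D3 v1=F3 downbeat m3
bar 3: v0=C3 v1=G3 downbeat P5
bar 4: v0=D3 v1=D4 downbeat P8
bar 5: v0=C3 v1=A3 downbeat M6
bar 6: v0=D3 v1=F3 downbeat m3
bar 7: v0=F3 v1=D4 downbeat M6
bar 8: v0=G3 v1=G4 downbeat P8
  -> R7 @ bar 2 tick 2 v(1,): F3->B3 leap 6st
  -> R2 @ bar 3 tick 0 v(0, 1): D3/B3 M6 -> C3/G3 P5 similar
  -> R2 @ bar 4 tick 0 v(0, 1): C3/A3 M6 -> D3/D4 P8 similar
  -> R2 @ bar 8 tick 0 v(0, 1): F3/D4 M6 -> G3/G4 P8 similar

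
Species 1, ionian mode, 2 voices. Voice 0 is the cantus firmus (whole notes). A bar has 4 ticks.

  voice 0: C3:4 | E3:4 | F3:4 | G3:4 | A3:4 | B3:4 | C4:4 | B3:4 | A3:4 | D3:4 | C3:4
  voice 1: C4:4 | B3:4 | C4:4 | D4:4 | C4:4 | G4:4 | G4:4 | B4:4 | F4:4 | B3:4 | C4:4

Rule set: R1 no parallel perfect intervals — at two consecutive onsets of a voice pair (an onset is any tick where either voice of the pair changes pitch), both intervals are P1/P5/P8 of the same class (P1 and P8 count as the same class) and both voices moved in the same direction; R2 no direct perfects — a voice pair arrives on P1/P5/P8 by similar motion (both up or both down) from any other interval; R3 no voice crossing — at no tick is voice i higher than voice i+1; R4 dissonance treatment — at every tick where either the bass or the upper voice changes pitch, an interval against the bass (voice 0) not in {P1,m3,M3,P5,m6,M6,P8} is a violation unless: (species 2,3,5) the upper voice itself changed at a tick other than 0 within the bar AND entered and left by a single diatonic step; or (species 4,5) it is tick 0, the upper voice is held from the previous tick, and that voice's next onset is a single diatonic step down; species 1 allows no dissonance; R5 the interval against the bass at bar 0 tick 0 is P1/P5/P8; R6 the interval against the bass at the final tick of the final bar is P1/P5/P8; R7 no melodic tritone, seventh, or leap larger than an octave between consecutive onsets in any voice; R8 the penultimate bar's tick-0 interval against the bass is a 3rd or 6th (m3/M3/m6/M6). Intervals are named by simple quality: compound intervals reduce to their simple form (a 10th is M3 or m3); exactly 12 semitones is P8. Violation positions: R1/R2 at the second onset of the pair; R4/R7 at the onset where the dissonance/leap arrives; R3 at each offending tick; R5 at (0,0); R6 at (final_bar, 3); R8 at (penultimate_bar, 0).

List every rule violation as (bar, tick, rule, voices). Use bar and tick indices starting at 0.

(2, 0, R1, (0, 1))
(3, 0, R1, (0, 1))
(8, 0, R7, (1,))
(9, 0, R7, (1,))

bar 0: v0=C3 v1=C4 downbeat P8
bar 1: v0=E3 v1=B3 downbeat P5
bar 2: v0=F3 v1=C4 downbeat P5
bar 3: v0=G3 v1=D4 downbeat P5
bar 4: v0=A3 v1=C4 downbeat m3
bar 5: v0=B3 v1=G4 downbeat m6
bar 6: v0=C4 v1=G4 downbeat P5
bar 7: v0=B3 v1=B4 downbeat P8
bar 8: v0=A3 v1=F4 downbeat m6
bar 9: v0=D3 v1=B3 downbeat M6
bar 10: v0=C3 v1=C4 downbeat P8
  -> R1 @ bar 2 tick 0 v(0, 1): E3/B3 P5 -> F3/C4 P5 similar
  -> R1 @ bar 3 tick 0 v(0, 1): F3/C4 P5 -> G3/D4 P5 similar
  -> R7 @ bar 8 tick 0 v(1,): B4->F4 leap 6st
  -> R7 @ bar 9 tick 0 v(1,): F4->B3 leap 6st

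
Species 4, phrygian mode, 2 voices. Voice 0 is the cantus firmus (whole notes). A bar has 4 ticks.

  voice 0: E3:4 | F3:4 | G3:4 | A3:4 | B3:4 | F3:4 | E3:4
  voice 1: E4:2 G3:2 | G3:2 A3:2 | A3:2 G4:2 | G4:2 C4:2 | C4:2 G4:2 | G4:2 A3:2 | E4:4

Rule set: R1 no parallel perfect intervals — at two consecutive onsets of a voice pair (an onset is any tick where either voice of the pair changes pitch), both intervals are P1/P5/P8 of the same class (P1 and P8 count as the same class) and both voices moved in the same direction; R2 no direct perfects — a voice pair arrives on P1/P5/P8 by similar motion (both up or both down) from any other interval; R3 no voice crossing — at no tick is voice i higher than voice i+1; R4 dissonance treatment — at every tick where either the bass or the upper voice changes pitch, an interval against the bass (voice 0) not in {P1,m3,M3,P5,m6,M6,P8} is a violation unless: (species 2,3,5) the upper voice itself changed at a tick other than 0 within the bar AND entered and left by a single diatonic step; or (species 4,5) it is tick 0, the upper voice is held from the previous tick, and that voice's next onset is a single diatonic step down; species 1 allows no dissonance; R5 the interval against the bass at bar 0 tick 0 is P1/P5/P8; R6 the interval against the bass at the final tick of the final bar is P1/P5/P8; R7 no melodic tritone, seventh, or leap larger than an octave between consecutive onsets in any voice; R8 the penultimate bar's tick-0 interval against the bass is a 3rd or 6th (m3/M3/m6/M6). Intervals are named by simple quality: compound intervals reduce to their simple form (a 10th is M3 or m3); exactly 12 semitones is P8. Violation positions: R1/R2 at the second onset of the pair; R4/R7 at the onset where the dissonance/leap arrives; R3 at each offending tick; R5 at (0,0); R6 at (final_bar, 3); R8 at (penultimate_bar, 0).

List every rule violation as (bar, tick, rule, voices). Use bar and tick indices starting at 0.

bar 0: v0=E3 v1=E4 downbeat P8
bar 1: v0=F3 v1=G3 downbeat M2
bar 2: v0=G3 v1=A3 downbeat M2
bar 3: v0=A3 v1=G4 downbeat m7
bar 4: v0=B3 v1=C4 downbeat m2
bar 5: v0=F3 v1=G4 downbeat M2
bar 6: v0=E3 v1=E4 downbeat P8
  -> R4 @ bar 1 tick 0 v(0, 1): F3/G3 M2 untreated
  -> R4 @ bar 2 tick 0 v(0, 1): G3/A3 M2 untreated
  -> R7 @ bar 2 tick 2 v(1,): A3->G4 leap 10st
  -> R4 @ bar 3 tick 0 v(0, 1): A3/G4 m7 untreated
  -> R4 @ bar 4 tick 0 v(0, 1): B3/C4 m2 untreated
  -> R4 @ bar 5 tick 0 v(0, 1): F3/G4 M2 untreated
  -> R7 @ bar 5 tick 0 v(0,): B3->F3 leap 6st
  -> R8 @ bar 5 tick 0 v(0, 1): penult M2 not 3rd/6th
  -> R7 @ bar 5 tick 2 v(1,): G4->A3 leap 10st

(1, 0, R4, (0, 1))
(2, 0, R4, (0, 1))
(2, 2, R7, (1,))
(3, 0, R4, (0, 1))
(4, 0, R4, (0, 1))
(5, 0, R4, (0, 1))
(5, 0, R7, (0,))
(5, 0, R8, (0, 1))
(5, 2, R7, (1,))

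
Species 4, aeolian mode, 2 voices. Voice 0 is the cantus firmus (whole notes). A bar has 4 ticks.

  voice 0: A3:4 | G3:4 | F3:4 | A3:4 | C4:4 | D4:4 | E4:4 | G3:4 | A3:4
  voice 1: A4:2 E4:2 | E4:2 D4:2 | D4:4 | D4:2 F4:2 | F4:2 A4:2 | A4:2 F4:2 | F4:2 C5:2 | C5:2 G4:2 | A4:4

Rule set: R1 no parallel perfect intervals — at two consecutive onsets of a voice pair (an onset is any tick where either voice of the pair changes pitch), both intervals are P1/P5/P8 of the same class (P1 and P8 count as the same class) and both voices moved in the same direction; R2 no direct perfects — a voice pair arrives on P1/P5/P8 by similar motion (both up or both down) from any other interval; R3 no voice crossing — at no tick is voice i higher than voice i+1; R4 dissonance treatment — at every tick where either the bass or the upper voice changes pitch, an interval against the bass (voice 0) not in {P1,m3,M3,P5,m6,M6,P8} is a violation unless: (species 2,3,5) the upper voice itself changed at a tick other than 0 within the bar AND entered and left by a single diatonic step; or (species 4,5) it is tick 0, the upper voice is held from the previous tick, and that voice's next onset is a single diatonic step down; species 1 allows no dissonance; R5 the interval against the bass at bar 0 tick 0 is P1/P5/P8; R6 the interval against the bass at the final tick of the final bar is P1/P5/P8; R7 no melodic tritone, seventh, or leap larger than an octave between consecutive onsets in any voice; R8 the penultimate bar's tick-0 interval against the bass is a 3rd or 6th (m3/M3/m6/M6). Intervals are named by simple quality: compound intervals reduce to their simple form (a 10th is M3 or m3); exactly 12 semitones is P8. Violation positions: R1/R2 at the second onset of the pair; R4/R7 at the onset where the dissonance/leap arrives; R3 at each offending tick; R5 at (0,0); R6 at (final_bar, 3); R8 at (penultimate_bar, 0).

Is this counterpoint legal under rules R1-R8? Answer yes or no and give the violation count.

bar 0: v0=A3 v1=A4 (P8)
bar 1: v0=G3 v1=E4 (M6)
bar 2: v0=F3 v1=D4 (M6)
bar 3: v0=A3 v1=D4 (P4)
bar 4: v0=C4 v1=F4 (P4)
bar 5: v0=D4 v1=A4 (P5)
bar 6: v0=E4 v1=F4 (m2)
bar 7: v0=G3 v1=C5 (P4)
bar 8: v0=A3 v1=A4 (P8)
  R4 @ bar3.0: A3/D4 P4 untreated
  R4 @ bar4.0: C4/F4 P4 untreated
  R4 @ bar6.0: E4/F4 m2 untreated
  R4 @ bar7.0: G3/C5 P4 untreated
  R8 @ bar7.0: penult P4 not 3rd/6th
  R1 @ bar8.0: G3/G4 P8 -> A3/A4 P8 similar

No (6 violations)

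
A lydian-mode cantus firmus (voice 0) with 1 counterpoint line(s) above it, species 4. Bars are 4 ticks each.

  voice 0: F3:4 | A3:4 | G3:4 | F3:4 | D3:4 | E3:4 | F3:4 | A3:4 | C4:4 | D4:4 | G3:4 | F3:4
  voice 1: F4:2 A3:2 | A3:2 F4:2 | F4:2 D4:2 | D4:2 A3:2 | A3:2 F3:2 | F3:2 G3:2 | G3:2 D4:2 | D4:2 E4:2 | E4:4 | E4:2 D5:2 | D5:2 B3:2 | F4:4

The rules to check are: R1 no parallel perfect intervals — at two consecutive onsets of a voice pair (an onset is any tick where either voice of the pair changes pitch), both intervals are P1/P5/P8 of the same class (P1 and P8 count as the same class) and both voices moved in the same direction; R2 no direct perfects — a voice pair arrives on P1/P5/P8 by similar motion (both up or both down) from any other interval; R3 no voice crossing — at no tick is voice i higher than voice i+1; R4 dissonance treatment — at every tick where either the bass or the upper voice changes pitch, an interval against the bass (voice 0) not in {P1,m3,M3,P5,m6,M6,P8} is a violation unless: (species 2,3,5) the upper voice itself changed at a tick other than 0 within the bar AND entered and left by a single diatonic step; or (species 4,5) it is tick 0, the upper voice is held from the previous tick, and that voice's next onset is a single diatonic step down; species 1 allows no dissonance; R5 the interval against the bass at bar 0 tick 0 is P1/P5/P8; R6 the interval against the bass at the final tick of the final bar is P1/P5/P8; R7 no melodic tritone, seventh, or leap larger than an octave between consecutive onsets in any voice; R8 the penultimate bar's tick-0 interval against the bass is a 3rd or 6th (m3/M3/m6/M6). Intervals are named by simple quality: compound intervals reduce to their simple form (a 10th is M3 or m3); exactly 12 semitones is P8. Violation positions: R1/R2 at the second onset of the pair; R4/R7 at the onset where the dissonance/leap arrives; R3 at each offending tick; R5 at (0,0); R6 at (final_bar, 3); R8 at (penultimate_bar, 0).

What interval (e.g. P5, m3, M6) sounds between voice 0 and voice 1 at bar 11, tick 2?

voice 0=F3 voice 1=F4 -> P8

P8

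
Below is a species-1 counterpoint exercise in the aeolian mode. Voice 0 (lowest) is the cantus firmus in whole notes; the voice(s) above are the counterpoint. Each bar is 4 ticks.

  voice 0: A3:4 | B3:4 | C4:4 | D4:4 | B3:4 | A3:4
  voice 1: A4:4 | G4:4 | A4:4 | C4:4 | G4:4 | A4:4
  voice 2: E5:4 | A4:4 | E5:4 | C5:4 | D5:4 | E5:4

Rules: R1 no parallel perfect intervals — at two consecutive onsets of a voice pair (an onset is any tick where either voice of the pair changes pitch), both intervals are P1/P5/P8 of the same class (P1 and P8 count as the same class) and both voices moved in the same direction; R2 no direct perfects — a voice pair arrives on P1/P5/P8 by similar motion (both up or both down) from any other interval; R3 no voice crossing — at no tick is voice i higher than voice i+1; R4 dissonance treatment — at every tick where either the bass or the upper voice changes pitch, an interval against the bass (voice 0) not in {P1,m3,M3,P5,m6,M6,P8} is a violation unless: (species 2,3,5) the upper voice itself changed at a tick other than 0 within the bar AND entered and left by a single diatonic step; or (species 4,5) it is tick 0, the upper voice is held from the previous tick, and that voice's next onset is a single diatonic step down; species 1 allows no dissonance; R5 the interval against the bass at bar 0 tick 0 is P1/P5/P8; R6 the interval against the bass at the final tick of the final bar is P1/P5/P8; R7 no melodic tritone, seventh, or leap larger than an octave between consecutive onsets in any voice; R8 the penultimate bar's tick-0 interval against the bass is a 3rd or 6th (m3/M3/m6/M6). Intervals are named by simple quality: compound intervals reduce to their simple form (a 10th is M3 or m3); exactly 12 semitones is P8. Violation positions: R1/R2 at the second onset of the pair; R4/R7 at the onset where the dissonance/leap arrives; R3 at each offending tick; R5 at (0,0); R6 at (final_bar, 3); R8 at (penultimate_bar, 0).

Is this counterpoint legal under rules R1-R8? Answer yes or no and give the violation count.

No (11 violations)

bar 0: v0=A3 v1=A4 v2=E5 (P5)
bar 1: v0=B3 v1=G4 v2=A4 (m7)
bar 2: v0=C4 v1=A4 v2=E5 (M3)
bar 3: v0=D4 v1=C4 v2=C5 (m7)
bar 4: v0=B3 v1=G4 v2=D5 (m3)
bar 5: v0=A3 v1=A4 v2=E5 (P5)
  R4 @ bar1.0: B3/A4 m7 untreated
  R2 @ bar2.0: G4/A4 M2 -> A4/E5 P5 similar
  R2 @ bar3.0: A4/E5 P5 -> C4/C5 P8 similar
  R3 @ bar3.0: D4 above C4
  R4 @ bar3.0: D4/C4 M2 untreated
  R4 @ bar3.0: D4/C5 m7 untreated
  R3 @ bar3.1: D4 above C4
  R3 @ bar3.2: D4 above C4
  R3 @ bar3.3: D4 above C4
  R2 @ bar4.0: C4/C5 P8 -> G4/D5 P5 similar
  R1 @ bar5.0: G4/D5 P5 -> A4/E5 P5 similar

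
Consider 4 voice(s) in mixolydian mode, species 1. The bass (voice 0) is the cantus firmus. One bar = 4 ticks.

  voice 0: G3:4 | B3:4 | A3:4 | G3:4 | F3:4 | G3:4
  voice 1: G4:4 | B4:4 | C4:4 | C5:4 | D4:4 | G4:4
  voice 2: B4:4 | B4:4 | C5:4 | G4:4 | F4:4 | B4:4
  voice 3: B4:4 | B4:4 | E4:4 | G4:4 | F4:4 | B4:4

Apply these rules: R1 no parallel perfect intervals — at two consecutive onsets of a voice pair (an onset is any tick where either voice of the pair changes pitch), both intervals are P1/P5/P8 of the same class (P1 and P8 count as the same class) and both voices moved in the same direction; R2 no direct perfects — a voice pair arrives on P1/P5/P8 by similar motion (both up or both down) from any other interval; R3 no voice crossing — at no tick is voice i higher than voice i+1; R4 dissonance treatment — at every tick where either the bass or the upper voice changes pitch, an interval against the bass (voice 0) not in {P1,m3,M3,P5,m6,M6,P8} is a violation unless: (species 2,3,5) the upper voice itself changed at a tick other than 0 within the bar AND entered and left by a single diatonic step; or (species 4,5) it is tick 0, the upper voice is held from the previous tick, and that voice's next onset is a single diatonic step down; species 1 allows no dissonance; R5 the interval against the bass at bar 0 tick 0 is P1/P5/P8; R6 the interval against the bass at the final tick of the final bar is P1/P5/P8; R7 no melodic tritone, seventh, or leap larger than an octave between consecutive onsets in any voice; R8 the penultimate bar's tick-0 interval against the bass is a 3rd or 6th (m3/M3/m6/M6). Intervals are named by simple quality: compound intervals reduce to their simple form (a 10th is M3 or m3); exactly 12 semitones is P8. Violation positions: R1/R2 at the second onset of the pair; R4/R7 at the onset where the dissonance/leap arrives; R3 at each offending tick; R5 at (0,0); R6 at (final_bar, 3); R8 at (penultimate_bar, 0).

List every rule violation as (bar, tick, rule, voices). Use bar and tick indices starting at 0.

(0, 0, R5, (0, 2))
(0, 0, R5, (0, 3))
(1, 0, R1, (0, 1))
(2, 0, R2, (0, 3))
(2, 0, R3, (2, 3))
(2, 0, R7, (1,))
(2, 1, R3, (2, 3))
(2, 2, R3, (2, 3))
(2, 3, R3, (2, 3))
(3, 0, R2, (0, 2))
(3, 0, R3, (1, 2))
(3, 0, R4, (0, 1))
(3, 1, R3, (1, 2))
(3, 2, R3, (1, 2))
(3, 3, R3, (1, 2))
(4, 0, R1, (0, 2))
(4, 0, R1, (0, 3))
(4, 0, R1, (2, 3))
(4, 0, R7, (1,))
(4, 0, R8, (0, 2))
(4, 0, R8, (0, 3))
(5, 0, R1, (2, 3))
(5, 0, R2, (0, 1))
(5, 0, R7, (2,))
(5, 0, R7, (3,))
(5, 3, R6, (0, 2))
(5, 3, R6, (0, 3))

bar 0: v0=G3 v1=G4 v2=B4 v3=B4 downbeat M3
bar 1: v0=B3 v1=B4 v2=B4 v3=B4 downbeat P8
bar 2: v0=A3 v1=C4 v2=C5 v3=E4 downbeat P5
bar 3: v0=G3 v1=C5 v2=G4 v3=G4 downbeat P8
bar 4: v0=F3 v1=D4 v2=F4 v3=F4 downbeat P8
bar 5: v0=G3 v1=G4 v2=B4 v3=B4 downbeat M3
  -> R5 @ bar 0 tick 0 v(0, 2): opens on M3
  -> R5 @ bar 0 tick 0 v(0, 3): opens on M3
  -> R1 @ bar 1 tick 0 v(0, 1): G3/G4 P8 -> B3/B4 P8 similar
  -> R2 @ bar 2 tick 0 v(0, 3): B3/B4 P8 -> A3/E4 P5 similar
  -> R3 @ bar 2 tick 0 v(2, 3): C5 above E4
  -> R7 @ bar 2 tick 0 v(1,): B4->C4 leap 11st
  -> R3 @ bar 2 tick 1 v(2, 3): C5 above E4
  -> R3 @ bar 2 tick 2 v(2, 3): C5 above E4
  -> R3 @ bar 2 tick 3 v(2, 3): C5 above E4
  -> R2 @ bar 3 tick 0 v(0, 2): A3/C5 m3 -> G3/G4 P8 similar
  -> R3 @ bar 3 tick 0 v(1, 2): C5 above G4
  -> R4 @ bar 3 tick 0 v(0, 1): G3/C5 P4 untreated
  -> R3 @ bar 3 tick 1 v(1, 2): C5 above G4
  -> R3 @ bar 3 tick 2 v(1, 2): C5 above G4
  -> R3 @ bar 3 tick 3 v(1, 2): C5 above G4
  -> R1 @ bar 4 tick 0 v(0, 2): G3/G4 P8 -> F3/F4 P8 similar
  -> R1 @ bar 4 tick 0 v(0, 3): G3/G4 P8 -> F3/F4 P8 similar
  -> R1 @ bar 4 tick 0 v(2, 3): G4/G4 P1 -> F4/F4 P1 similar
  -> R7 @ bar 4 tick 0 v(1,): C5->D4 leap 10st
  -> R8 @ bar 4 tick 0 v(0, 2): penult P8 not 3rd/6th
  -> R8 @ bar 4 tick 0 v(0, 3): penult P8 not 3rd/6th
  -> R1 @ bar 5 tick 0 v(2, 3): F4/F4 P1 -> B4/B4 P1 similar
  -> R2 @ bar 5 tick 0 v(0, 1): F3/D4 M6 -> G3/G4 P8 similar
  -> R7 @ bar 5 tick 0 v(2,): F4->B4 leap 6st
  -> R7 @ bar 5 tick 0 v(3,): F4->B4 leap 6st
  -> R6 @ bar 5 tick 3 v(0, 2): closes on M3
  -> R6 @ bar 5 tick 3 v(0, 3): closes on M3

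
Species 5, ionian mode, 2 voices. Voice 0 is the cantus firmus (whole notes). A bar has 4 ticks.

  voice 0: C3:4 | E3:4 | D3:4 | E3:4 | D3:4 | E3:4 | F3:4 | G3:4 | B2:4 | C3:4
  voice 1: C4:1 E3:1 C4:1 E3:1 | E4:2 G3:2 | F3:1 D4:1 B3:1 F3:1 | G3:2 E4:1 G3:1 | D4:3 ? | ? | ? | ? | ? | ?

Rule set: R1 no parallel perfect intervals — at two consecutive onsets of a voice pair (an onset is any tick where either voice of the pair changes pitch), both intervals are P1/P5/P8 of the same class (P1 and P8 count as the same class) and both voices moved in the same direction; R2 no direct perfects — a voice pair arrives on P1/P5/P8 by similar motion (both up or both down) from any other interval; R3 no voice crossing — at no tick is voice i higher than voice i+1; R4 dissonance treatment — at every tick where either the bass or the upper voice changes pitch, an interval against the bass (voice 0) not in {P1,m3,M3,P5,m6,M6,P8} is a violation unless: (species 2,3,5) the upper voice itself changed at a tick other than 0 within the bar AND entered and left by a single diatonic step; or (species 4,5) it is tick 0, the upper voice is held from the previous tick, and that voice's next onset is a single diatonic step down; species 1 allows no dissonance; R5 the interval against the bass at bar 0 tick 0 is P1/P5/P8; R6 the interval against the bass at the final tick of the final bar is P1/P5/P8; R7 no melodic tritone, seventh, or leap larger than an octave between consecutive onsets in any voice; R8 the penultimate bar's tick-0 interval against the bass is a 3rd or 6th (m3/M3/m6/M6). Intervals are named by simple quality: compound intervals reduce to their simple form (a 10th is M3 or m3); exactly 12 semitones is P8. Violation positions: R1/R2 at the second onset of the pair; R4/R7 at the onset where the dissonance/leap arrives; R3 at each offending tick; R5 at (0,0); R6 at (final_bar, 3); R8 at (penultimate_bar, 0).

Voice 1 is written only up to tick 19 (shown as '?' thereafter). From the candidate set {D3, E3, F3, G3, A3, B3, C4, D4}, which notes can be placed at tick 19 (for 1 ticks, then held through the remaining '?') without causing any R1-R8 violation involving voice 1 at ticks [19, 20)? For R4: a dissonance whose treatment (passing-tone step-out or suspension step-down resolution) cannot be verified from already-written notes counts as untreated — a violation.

{A3, B3, D3, D4, F3}

D3: legal
E3: violates R4,R7
F3: legal
G3: violates R4
A3: legal
B3: legal
C4: violates R4
D4: legal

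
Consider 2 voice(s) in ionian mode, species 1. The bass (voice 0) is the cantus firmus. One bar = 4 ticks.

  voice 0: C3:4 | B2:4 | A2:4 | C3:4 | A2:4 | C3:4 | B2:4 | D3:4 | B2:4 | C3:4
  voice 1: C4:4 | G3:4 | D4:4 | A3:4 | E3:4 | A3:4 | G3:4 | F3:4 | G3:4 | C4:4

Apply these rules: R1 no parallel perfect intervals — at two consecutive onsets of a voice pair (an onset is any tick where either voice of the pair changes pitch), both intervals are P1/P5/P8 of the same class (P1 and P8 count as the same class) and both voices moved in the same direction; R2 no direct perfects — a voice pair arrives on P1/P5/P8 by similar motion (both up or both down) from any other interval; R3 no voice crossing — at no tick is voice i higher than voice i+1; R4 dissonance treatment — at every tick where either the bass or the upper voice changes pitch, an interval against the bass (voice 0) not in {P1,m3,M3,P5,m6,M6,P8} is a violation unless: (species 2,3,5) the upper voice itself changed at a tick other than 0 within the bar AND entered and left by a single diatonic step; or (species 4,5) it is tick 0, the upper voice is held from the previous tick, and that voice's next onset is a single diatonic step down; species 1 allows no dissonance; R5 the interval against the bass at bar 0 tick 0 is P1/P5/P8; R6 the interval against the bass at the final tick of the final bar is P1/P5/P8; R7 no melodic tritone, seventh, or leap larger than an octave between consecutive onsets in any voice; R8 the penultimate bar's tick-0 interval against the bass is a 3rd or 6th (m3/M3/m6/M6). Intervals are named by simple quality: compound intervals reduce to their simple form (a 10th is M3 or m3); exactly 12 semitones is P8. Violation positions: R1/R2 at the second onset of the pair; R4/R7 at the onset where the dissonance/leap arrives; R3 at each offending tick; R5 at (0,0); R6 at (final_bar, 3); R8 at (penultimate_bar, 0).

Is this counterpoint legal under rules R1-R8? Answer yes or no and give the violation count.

No (3 violations)

bar 0: v0=C3 v1=C4 (P8)
bar 1: v0=B2 v1=G3 (m6)
bar 2: v0=A2 v1=D4 (P4)
bar 3: v0=C3 v1=A3 (M6)
bar 4: v0=A2 v1=E3 (P5)
bar 5: v0=C3 v1=A3 (M6)
bar 6: v0=B2 v1=G3 (m6)
bar 7: v0=D3 v1=F3 (m3)
bar 8: v0=B2 v1=G3 (m6)
bar 9: v0=C3 v1=C4 (P8)
  R4 @ bar2.0: A2/D4 P4 untreated
  R2 @ bar4.0: C3/A3 M6 -> A2/E3 P5 similar
  R2 @ bar9.0: B2/G3 m6 -> C3/C4 P8 similar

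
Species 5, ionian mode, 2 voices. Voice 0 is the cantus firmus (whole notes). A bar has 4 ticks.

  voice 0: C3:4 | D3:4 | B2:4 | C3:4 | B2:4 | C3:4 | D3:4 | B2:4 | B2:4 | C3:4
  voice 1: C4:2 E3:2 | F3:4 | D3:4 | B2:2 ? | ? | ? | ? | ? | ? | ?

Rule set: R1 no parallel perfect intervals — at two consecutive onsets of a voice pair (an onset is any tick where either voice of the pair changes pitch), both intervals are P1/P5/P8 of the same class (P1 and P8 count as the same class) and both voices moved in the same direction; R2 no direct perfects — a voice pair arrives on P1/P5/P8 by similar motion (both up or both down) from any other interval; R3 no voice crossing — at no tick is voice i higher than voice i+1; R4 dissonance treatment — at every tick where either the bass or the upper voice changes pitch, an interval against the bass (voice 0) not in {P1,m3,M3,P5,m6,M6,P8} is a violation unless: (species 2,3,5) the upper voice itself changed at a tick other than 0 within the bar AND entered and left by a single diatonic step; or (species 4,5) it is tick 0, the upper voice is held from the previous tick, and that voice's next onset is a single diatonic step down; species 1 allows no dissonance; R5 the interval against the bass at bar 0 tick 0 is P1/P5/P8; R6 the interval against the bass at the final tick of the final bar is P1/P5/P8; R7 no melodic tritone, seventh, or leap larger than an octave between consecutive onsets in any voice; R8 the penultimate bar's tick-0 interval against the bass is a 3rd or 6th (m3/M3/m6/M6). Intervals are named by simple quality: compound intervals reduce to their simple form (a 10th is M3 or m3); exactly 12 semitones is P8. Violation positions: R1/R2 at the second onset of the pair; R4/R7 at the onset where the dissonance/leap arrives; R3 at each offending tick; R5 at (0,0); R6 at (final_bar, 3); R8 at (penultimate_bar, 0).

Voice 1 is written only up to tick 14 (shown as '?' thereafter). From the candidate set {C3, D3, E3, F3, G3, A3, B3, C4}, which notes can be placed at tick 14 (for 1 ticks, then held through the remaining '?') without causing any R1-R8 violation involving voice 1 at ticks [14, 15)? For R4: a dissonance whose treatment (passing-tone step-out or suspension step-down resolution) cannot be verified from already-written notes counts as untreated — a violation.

{C3, E3, G3}

C3: legal
D3: violates R4
E3: legal
F3: violates R4,R7
G3: legal
A3: violates R7
B3: violates R4
C4: violates R7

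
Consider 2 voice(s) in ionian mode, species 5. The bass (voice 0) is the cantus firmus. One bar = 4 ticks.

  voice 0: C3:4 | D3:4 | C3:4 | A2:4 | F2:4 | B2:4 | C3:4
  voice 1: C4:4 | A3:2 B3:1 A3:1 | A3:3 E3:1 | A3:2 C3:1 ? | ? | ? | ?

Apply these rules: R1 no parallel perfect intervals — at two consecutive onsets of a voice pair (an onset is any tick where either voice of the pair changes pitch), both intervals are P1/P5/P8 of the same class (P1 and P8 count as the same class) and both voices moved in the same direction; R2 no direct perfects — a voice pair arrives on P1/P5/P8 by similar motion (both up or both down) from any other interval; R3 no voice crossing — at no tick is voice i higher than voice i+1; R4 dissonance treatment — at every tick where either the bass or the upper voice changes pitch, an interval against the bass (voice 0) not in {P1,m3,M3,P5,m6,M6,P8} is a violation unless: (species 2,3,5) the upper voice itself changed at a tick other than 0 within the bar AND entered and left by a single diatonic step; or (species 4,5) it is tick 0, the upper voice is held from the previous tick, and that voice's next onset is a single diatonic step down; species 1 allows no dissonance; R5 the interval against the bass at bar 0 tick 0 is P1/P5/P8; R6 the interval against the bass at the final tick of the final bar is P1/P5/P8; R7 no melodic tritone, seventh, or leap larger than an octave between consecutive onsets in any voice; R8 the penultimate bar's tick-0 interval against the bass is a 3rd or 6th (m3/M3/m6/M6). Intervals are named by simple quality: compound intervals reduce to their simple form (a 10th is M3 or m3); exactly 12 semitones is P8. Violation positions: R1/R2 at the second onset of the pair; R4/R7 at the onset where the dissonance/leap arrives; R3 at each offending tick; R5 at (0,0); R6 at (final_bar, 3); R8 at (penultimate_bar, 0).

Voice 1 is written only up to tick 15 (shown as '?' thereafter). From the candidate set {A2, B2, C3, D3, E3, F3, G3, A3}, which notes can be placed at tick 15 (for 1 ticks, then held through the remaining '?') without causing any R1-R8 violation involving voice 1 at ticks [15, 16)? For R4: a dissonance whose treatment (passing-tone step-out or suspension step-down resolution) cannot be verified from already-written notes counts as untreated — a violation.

{A2, A3, C3, E3, F3}

A2: legal
B2: violates R4
C3: legal
D3: violates R4
E3: legal
F3: legal
G3: violates R4
A3: legal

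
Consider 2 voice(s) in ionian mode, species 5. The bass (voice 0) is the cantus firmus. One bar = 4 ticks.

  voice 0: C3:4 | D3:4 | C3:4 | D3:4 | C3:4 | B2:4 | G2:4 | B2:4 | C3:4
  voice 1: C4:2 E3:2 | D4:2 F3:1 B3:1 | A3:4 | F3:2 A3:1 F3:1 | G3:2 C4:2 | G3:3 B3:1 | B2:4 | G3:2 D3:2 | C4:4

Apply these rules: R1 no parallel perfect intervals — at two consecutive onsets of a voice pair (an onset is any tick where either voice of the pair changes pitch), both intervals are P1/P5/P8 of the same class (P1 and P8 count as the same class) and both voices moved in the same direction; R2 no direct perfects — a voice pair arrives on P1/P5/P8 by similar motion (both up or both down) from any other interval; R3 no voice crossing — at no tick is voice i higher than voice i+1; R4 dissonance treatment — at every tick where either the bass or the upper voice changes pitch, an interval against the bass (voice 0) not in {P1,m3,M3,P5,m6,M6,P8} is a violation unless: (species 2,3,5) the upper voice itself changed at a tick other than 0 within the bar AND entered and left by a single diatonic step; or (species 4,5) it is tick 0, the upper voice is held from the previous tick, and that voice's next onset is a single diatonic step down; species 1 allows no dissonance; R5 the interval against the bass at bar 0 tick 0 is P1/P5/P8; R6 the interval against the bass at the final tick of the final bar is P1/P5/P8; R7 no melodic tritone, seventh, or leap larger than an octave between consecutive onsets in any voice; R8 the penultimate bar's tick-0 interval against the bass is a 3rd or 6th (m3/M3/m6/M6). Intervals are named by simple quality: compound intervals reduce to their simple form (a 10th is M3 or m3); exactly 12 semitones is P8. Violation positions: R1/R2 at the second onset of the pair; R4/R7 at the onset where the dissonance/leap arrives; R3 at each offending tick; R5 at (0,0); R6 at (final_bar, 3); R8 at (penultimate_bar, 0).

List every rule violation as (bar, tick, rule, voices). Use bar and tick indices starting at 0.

(1, 0, R2, (0, 1))
(1, 0, R7, (1,))
(1, 3, R7, (1,))
(8, 0, R2, (0, 1))
(8, 0, R7, (1,))

bar 0: v0=C3 v1=C4 downbeat P8
bar 1: v0=D3 v1=D4 downbeat P8
bar 2: v0=C3 v1=A3 downbeat M6
bar 3: v0=D3 v1=F3 downbeat m3
bar 4: v0=C3 v1=G3 downbeat P5
bar 5: v0=B2 v1=G3 downbeat m6
bar 6: v0=G2 v1=B2 downbeat M3
bar 7: v0=B2 v1=G3 downbeat m6
bar 8: v0=C3 v1=C4 downbeat P8
  -> R2 @ bar 1 tick 0 v(0, 1): C3/E3 M3 -> D3/D4 P8 similar
  -> R7 @ bar 1 tick 0 v(1,): E3->D4 leap 10st
  -> R7 @ bar 1 tick 3 v(1,): F3->B3 leap 6st
  -> R2 @ bar 8 tick 0 v(0, 1): B2/D3 m3 -> C3/C4 P8 similar
  -> R7 @ bar 8 tick 0 v(1,): D3->C4 leap 10st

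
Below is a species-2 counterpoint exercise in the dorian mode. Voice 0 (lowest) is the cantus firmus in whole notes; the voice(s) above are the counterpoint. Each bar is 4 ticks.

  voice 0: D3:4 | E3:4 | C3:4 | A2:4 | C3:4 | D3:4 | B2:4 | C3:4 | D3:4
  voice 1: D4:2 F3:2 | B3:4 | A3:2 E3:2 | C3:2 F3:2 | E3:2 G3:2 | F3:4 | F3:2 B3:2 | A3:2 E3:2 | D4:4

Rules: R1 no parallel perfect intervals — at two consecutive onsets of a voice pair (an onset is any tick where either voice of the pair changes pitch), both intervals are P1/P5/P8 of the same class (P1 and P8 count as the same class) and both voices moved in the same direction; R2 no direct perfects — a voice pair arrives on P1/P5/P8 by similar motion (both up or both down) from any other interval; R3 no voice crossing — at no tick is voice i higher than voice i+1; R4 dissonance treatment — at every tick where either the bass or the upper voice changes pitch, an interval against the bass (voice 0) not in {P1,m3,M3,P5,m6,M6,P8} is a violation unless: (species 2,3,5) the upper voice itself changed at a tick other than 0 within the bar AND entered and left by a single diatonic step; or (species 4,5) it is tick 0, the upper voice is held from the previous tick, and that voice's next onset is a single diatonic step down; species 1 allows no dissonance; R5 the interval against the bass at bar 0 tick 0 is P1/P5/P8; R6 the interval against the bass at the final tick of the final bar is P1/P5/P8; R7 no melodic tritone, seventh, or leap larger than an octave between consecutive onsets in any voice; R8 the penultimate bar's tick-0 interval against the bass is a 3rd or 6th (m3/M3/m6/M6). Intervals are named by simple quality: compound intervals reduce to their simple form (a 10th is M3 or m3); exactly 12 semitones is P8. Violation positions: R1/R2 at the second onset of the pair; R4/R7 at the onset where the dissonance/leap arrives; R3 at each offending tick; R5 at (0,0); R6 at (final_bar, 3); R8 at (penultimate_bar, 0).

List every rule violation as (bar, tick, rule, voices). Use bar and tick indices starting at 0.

(1, 0, R2, (0, 1))
(1, 0, R7, (1,))
(6, 0, R4, (0, 1))
(6, 2, R7, (1,))
(8, 0, R2, (0, 1))
(8, 0, R7, (1,))

bar 0: v0=D3 v1=D4 downbeat P8
bar 1: v0=E3 v1=B3 downbeat P5
bar 2: v0=C3 v1=A3 downbeat M6
bar 3: v0=A2 v1=C3 downbeat m3
bar 4: v0=C3 v1=E3 downbeat M3
bar 5: v0=D3 v1=F3 downbeat m3
bar 6: v0=B2 v1=F3 downbeat TT
bar 7: v0=C3 v1=A3 downbeat M6
bar 8: v0=D3 v1=D4 downbeat P8
  -> R2 @ bar 1 tick 0 v(0, 1): D3/F3 m3 -> E3/B3 P5 similar
  -> R7 @ bar 1 tick 0 v(1,): F3->B3 leap 6st
  -> R4 @ bar 6 tick 0 v(0, 1): B2/F3 TT untreated
  -> R7 @ bar 6 tick 2 v(1,): F3->B3 leap 6st
  -> R2 @ bar 8 tick 0 v(0, 1): C3/E3 M3 -> D3/D4 P8 similar
  -> R7 @ bar 8 tick 0 v(1,): E3->D4 leap 10st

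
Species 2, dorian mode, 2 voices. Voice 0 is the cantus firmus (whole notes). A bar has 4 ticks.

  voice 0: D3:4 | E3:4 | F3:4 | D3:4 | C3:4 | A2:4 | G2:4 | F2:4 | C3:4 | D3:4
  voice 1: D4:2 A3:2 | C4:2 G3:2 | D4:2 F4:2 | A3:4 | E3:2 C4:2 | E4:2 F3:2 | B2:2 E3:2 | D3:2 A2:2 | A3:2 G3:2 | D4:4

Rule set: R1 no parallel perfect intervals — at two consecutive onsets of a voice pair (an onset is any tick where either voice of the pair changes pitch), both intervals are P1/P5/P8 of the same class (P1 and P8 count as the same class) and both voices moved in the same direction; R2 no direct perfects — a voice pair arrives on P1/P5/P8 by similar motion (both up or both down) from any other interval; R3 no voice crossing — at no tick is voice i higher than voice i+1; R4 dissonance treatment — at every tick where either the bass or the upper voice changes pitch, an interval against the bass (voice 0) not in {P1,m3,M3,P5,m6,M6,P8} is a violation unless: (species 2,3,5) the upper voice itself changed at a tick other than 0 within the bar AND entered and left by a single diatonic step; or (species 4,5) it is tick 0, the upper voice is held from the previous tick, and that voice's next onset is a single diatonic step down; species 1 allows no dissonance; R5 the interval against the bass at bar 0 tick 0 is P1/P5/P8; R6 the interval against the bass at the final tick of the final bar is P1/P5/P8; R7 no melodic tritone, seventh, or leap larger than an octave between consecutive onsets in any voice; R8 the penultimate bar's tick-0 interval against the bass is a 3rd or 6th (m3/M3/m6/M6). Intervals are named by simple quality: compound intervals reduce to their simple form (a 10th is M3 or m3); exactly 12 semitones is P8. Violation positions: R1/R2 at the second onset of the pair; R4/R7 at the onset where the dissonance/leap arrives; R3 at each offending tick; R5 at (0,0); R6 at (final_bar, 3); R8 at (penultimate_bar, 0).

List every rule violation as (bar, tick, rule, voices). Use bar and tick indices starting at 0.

(3, 0, R2, (0, 1))
(5, 2, R7, (1,))
(6, 0, R7, (1,))
(9, 0, R2, (0, 1))

bar 0: v0=D3 v1=D4 downbeat P8
bar 1: v0=E3 v1=C4 downbeat m6
bar 2: v0=F3 v1=D4 downbeat M6
bar 3: v0=D3 v1=A3 downbeat P5
bar 4: v0=C3 v1=E3 downbeat M3
bar 5: v0=A2 v1=E4 downbeat P5
bar 6: v0=G2 v1=B2 downbeat M3
bar 7: v0=F2 v1=D3 downbeat M6
bar 8: v0=C3 v1=A3 downbeat M6
bar 9: v0=D3 v1=D4 downbeat P8
  -> R2 @ bar 3 tick 0 v(0, 1): F3/F4 P8 -> D3/A3 P5 similar
  -> R7 @ bar 5 tick 2 v(1,): E4->F3 leap 11st
  -> R7 @ bar 6 tick 0 v(1,): F3->B2 leap 6st
  -> R2 @ bar 9 tick 0 v(0, 1): C3/G3 P5 -> D3/D4 P8 similar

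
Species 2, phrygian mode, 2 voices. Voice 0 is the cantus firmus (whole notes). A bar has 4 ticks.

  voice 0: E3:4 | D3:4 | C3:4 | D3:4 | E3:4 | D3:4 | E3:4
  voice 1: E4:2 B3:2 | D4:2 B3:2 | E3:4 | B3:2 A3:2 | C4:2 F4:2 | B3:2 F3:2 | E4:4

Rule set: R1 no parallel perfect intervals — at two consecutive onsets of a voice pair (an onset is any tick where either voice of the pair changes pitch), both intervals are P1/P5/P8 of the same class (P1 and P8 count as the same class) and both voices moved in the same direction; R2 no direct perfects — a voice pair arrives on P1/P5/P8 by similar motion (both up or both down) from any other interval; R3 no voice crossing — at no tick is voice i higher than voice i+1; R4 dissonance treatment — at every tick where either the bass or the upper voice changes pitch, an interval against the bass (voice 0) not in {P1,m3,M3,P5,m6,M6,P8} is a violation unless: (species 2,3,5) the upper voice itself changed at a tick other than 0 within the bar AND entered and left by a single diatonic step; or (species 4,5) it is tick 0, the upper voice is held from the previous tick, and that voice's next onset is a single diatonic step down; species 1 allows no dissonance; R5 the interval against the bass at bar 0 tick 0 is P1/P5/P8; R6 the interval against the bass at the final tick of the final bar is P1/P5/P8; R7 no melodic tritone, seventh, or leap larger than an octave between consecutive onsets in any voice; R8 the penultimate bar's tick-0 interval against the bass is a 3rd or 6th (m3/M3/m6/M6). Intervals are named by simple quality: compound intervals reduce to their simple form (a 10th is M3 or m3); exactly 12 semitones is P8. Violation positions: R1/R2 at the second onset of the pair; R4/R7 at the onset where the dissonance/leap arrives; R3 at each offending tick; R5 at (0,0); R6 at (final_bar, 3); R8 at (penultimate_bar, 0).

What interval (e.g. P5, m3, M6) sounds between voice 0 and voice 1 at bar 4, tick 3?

m2

voice 0=E3 voice 1=F4 -> m2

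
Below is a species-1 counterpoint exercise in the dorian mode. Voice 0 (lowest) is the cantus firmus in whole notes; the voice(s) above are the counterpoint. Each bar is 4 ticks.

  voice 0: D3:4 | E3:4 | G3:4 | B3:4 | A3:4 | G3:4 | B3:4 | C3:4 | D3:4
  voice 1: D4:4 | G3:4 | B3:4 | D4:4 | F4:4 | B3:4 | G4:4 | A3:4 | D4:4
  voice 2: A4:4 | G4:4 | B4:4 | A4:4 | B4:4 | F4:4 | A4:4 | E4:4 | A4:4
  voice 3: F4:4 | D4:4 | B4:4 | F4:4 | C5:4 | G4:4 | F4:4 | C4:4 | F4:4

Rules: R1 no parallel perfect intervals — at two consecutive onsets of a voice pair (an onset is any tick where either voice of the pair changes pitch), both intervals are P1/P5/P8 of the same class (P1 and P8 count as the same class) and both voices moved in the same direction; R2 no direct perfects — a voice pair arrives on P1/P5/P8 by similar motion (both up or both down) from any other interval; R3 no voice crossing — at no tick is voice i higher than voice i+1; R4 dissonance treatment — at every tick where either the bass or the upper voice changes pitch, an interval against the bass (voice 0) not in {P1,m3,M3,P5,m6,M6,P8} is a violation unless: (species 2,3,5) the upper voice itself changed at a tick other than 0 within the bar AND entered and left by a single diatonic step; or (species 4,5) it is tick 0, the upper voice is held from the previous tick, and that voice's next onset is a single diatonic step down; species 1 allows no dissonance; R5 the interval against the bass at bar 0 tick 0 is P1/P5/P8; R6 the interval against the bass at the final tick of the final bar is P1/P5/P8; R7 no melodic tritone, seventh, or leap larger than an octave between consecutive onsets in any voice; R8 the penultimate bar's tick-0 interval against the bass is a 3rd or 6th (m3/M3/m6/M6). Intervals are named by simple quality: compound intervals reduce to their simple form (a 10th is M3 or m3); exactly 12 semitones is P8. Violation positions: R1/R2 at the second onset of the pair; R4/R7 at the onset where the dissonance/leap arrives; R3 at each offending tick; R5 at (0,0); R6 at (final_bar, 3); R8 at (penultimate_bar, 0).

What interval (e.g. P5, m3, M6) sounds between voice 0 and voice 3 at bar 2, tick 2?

voice 0=G3 voice 3=B4 -> M3

M3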